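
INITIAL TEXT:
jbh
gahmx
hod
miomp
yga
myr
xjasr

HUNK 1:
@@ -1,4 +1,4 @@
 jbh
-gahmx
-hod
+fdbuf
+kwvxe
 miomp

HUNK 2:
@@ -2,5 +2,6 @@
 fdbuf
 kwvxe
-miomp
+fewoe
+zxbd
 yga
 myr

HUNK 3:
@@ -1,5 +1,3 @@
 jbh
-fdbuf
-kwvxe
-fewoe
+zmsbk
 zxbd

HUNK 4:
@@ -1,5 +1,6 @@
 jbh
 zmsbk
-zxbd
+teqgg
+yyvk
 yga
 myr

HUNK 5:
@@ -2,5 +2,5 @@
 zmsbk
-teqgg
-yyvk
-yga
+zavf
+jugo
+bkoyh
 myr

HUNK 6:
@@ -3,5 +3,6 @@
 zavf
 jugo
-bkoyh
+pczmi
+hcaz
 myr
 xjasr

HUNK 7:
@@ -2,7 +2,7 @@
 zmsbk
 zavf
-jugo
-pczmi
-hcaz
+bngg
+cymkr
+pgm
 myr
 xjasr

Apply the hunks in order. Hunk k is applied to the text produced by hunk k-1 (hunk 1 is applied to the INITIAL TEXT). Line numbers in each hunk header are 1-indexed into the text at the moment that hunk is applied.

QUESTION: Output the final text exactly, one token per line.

Answer: jbh
zmsbk
zavf
bngg
cymkr
pgm
myr
xjasr

Derivation:
Hunk 1: at line 1 remove [gahmx,hod] add [fdbuf,kwvxe] -> 7 lines: jbh fdbuf kwvxe miomp yga myr xjasr
Hunk 2: at line 2 remove [miomp] add [fewoe,zxbd] -> 8 lines: jbh fdbuf kwvxe fewoe zxbd yga myr xjasr
Hunk 3: at line 1 remove [fdbuf,kwvxe,fewoe] add [zmsbk] -> 6 lines: jbh zmsbk zxbd yga myr xjasr
Hunk 4: at line 1 remove [zxbd] add [teqgg,yyvk] -> 7 lines: jbh zmsbk teqgg yyvk yga myr xjasr
Hunk 5: at line 2 remove [teqgg,yyvk,yga] add [zavf,jugo,bkoyh] -> 7 lines: jbh zmsbk zavf jugo bkoyh myr xjasr
Hunk 6: at line 3 remove [bkoyh] add [pczmi,hcaz] -> 8 lines: jbh zmsbk zavf jugo pczmi hcaz myr xjasr
Hunk 7: at line 2 remove [jugo,pczmi,hcaz] add [bngg,cymkr,pgm] -> 8 lines: jbh zmsbk zavf bngg cymkr pgm myr xjasr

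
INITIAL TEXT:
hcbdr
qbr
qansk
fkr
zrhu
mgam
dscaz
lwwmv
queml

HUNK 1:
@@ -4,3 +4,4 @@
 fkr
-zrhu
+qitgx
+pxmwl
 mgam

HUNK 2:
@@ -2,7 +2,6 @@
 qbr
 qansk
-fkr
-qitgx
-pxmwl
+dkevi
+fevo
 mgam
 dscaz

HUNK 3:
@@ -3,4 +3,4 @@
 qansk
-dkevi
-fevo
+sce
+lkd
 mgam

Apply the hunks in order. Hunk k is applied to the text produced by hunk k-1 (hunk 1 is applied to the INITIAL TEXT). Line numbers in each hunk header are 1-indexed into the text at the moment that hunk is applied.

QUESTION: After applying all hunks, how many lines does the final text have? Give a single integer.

Answer: 9

Derivation:
Hunk 1: at line 4 remove [zrhu] add [qitgx,pxmwl] -> 10 lines: hcbdr qbr qansk fkr qitgx pxmwl mgam dscaz lwwmv queml
Hunk 2: at line 2 remove [fkr,qitgx,pxmwl] add [dkevi,fevo] -> 9 lines: hcbdr qbr qansk dkevi fevo mgam dscaz lwwmv queml
Hunk 3: at line 3 remove [dkevi,fevo] add [sce,lkd] -> 9 lines: hcbdr qbr qansk sce lkd mgam dscaz lwwmv queml
Final line count: 9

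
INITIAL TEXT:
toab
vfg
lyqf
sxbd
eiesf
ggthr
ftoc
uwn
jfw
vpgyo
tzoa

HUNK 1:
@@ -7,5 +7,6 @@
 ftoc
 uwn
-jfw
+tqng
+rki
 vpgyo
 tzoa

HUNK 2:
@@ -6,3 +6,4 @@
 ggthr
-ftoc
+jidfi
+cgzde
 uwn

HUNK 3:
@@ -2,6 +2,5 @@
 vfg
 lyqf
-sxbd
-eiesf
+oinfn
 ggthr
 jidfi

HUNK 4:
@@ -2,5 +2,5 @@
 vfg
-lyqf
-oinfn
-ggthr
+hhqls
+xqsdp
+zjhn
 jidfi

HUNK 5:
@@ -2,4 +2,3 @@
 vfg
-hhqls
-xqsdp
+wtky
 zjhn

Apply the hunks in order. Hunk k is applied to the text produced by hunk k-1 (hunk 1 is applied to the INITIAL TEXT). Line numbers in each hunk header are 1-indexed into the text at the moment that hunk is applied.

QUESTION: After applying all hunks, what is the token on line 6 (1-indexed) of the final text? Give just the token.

Hunk 1: at line 7 remove [jfw] add [tqng,rki] -> 12 lines: toab vfg lyqf sxbd eiesf ggthr ftoc uwn tqng rki vpgyo tzoa
Hunk 2: at line 6 remove [ftoc] add [jidfi,cgzde] -> 13 lines: toab vfg lyqf sxbd eiesf ggthr jidfi cgzde uwn tqng rki vpgyo tzoa
Hunk 3: at line 2 remove [sxbd,eiesf] add [oinfn] -> 12 lines: toab vfg lyqf oinfn ggthr jidfi cgzde uwn tqng rki vpgyo tzoa
Hunk 4: at line 2 remove [lyqf,oinfn,ggthr] add [hhqls,xqsdp,zjhn] -> 12 lines: toab vfg hhqls xqsdp zjhn jidfi cgzde uwn tqng rki vpgyo tzoa
Hunk 5: at line 2 remove [hhqls,xqsdp] add [wtky] -> 11 lines: toab vfg wtky zjhn jidfi cgzde uwn tqng rki vpgyo tzoa
Final line 6: cgzde

Answer: cgzde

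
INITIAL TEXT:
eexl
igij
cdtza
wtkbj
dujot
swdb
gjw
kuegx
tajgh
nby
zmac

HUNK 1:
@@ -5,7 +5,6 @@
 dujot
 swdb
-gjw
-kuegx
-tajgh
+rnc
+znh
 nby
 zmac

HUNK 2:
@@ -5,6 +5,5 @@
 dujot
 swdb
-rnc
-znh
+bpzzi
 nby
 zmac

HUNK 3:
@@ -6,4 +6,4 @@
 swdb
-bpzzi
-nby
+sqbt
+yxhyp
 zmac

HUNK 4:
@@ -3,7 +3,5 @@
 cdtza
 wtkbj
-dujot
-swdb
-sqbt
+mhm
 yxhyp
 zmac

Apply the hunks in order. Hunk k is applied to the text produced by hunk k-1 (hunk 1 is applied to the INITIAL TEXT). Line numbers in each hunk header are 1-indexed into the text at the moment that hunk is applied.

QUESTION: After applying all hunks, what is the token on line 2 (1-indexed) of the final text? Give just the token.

Answer: igij

Derivation:
Hunk 1: at line 5 remove [gjw,kuegx,tajgh] add [rnc,znh] -> 10 lines: eexl igij cdtza wtkbj dujot swdb rnc znh nby zmac
Hunk 2: at line 5 remove [rnc,znh] add [bpzzi] -> 9 lines: eexl igij cdtza wtkbj dujot swdb bpzzi nby zmac
Hunk 3: at line 6 remove [bpzzi,nby] add [sqbt,yxhyp] -> 9 lines: eexl igij cdtza wtkbj dujot swdb sqbt yxhyp zmac
Hunk 4: at line 3 remove [dujot,swdb,sqbt] add [mhm] -> 7 lines: eexl igij cdtza wtkbj mhm yxhyp zmac
Final line 2: igij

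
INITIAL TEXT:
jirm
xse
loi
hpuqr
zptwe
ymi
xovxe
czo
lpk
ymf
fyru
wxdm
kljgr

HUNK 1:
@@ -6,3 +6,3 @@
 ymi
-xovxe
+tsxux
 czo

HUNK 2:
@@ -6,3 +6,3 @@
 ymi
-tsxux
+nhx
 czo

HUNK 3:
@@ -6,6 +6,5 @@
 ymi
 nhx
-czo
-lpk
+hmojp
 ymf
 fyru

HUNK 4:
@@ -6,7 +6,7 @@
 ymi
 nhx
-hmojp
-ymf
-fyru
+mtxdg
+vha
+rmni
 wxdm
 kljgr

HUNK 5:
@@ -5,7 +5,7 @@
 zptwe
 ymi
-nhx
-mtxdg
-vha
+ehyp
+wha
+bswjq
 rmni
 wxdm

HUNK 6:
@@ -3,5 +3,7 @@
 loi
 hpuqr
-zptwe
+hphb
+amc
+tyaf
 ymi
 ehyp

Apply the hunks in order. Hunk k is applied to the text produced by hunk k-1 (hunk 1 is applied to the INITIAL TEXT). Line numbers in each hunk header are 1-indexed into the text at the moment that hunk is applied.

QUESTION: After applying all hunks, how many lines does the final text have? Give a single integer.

Answer: 14

Derivation:
Hunk 1: at line 6 remove [xovxe] add [tsxux] -> 13 lines: jirm xse loi hpuqr zptwe ymi tsxux czo lpk ymf fyru wxdm kljgr
Hunk 2: at line 6 remove [tsxux] add [nhx] -> 13 lines: jirm xse loi hpuqr zptwe ymi nhx czo lpk ymf fyru wxdm kljgr
Hunk 3: at line 6 remove [czo,lpk] add [hmojp] -> 12 lines: jirm xse loi hpuqr zptwe ymi nhx hmojp ymf fyru wxdm kljgr
Hunk 4: at line 6 remove [hmojp,ymf,fyru] add [mtxdg,vha,rmni] -> 12 lines: jirm xse loi hpuqr zptwe ymi nhx mtxdg vha rmni wxdm kljgr
Hunk 5: at line 5 remove [nhx,mtxdg,vha] add [ehyp,wha,bswjq] -> 12 lines: jirm xse loi hpuqr zptwe ymi ehyp wha bswjq rmni wxdm kljgr
Hunk 6: at line 3 remove [zptwe] add [hphb,amc,tyaf] -> 14 lines: jirm xse loi hpuqr hphb amc tyaf ymi ehyp wha bswjq rmni wxdm kljgr
Final line count: 14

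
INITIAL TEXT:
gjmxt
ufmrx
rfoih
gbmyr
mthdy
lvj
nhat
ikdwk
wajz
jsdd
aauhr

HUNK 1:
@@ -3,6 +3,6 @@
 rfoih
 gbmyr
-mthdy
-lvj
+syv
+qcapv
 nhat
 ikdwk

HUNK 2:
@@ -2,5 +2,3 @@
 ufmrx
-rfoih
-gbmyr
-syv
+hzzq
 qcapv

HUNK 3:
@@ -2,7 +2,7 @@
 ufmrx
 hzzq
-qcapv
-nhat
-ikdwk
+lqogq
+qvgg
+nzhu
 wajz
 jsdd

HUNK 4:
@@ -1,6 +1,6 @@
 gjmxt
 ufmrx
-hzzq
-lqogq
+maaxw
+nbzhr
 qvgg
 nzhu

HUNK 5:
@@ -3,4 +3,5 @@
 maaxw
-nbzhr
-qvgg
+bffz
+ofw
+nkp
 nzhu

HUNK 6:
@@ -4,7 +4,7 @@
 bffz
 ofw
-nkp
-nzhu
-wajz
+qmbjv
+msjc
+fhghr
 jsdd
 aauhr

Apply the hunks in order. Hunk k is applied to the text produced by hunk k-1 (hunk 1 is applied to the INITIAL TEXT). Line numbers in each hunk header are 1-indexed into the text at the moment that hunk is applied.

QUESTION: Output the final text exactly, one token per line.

Hunk 1: at line 3 remove [mthdy,lvj] add [syv,qcapv] -> 11 lines: gjmxt ufmrx rfoih gbmyr syv qcapv nhat ikdwk wajz jsdd aauhr
Hunk 2: at line 2 remove [rfoih,gbmyr,syv] add [hzzq] -> 9 lines: gjmxt ufmrx hzzq qcapv nhat ikdwk wajz jsdd aauhr
Hunk 3: at line 2 remove [qcapv,nhat,ikdwk] add [lqogq,qvgg,nzhu] -> 9 lines: gjmxt ufmrx hzzq lqogq qvgg nzhu wajz jsdd aauhr
Hunk 4: at line 1 remove [hzzq,lqogq] add [maaxw,nbzhr] -> 9 lines: gjmxt ufmrx maaxw nbzhr qvgg nzhu wajz jsdd aauhr
Hunk 5: at line 3 remove [nbzhr,qvgg] add [bffz,ofw,nkp] -> 10 lines: gjmxt ufmrx maaxw bffz ofw nkp nzhu wajz jsdd aauhr
Hunk 6: at line 4 remove [nkp,nzhu,wajz] add [qmbjv,msjc,fhghr] -> 10 lines: gjmxt ufmrx maaxw bffz ofw qmbjv msjc fhghr jsdd aauhr

Answer: gjmxt
ufmrx
maaxw
bffz
ofw
qmbjv
msjc
fhghr
jsdd
aauhr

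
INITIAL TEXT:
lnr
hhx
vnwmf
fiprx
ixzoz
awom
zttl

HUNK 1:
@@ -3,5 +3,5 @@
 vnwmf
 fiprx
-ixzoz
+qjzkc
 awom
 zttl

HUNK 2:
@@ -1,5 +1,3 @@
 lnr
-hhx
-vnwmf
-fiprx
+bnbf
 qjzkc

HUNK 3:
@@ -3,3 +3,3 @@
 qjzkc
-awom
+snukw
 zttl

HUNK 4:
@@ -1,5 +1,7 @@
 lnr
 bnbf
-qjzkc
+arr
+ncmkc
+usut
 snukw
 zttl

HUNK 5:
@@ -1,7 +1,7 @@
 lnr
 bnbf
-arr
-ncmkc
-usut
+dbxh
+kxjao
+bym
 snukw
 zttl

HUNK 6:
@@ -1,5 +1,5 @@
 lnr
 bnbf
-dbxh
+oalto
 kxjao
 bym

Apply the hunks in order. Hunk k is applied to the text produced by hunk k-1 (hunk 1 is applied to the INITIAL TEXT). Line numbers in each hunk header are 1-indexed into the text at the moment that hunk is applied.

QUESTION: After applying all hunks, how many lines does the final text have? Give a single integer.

Answer: 7

Derivation:
Hunk 1: at line 3 remove [ixzoz] add [qjzkc] -> 7 lines: lnr hhx vnwmf fiprx qjzkc awom zttl
Hunk 2: at line 1 remove [hhx,vnwmf,fiprx] add [bnbf] -> 5 lines: lnr bnbf qjzkc awom zttl
Hunk 3: at line 3 remove [awom] add [snukw] -> 5 lines: lnr bnbf qjzkc snukw zttl
Hunk 4: at line 1 remove [qjzkc] add [arr,ncmkc,usut] -> 7 lines: lnr bnbf arr ncmkc usut snukw zttl
Hunk 5: at line 1 remove [arr,ncmkc,usut] add [dbxh,kxjao,bym] -> 7 lines: lnr bnbf dbxh kxjao bym snukw zttl
Hunk 6: at line 1 remove [dbxh] add [oalto] -> 7 lines: lnr bnbf oalto kxjao bym snukw zttl
Final line count: 7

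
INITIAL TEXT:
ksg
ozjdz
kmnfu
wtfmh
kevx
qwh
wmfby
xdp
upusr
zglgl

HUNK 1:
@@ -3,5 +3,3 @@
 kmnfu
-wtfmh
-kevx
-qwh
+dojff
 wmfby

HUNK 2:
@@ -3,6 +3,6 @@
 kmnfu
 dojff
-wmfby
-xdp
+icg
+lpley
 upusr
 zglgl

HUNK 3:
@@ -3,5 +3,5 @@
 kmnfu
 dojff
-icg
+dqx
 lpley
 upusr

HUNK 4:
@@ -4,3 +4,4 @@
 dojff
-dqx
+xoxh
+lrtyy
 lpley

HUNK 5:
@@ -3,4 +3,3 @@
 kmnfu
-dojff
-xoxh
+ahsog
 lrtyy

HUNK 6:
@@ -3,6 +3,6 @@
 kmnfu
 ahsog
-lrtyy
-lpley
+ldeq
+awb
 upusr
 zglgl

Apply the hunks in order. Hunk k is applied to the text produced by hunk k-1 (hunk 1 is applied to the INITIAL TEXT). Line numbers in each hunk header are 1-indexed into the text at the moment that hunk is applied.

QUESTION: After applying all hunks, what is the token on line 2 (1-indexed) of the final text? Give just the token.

Answer: ozjdz

Derivation:
Hunk 1: at line 3 remove [wtfmh,kevx,qwh] add [dojff] -> 8 lines: ksg ozjdz kmnfu dojff wmfby xdp upusr zglgl
Hunk 2: at line 3 remove [wmfby,xdp] add [icg,lpley] -> 8 lines: ksg ozjdz kmnfu dojff icg lpley upusr zglgl
Hunk 3: at line 3 remove [icg] add [dqx] -> 8 lines: ksg ozjdz kmnfu dojff dqx lpley upusr zglgl
Hunk 4: at line 4 remove [dqx] add [xoxh,lrtyy] -> 9 lines: ksg ozjdz kmnfu dojff xoxh lrtyy lpley upusr zglgl
Hunk 5: at line 3 remove [dojff,xoxh] add [ahsog] -> 8 lines: ksg ozjdz kmnfu ahsog lrtyy lpley upusr zglgl
Hunk 6: at line 3 remove [lrtyy,lpley] add [ldeq,awb] -> 8 lines: ksg ozjdz kmnfu ahsog ldeq awb upusr zglgl
Final line 2: ozjdz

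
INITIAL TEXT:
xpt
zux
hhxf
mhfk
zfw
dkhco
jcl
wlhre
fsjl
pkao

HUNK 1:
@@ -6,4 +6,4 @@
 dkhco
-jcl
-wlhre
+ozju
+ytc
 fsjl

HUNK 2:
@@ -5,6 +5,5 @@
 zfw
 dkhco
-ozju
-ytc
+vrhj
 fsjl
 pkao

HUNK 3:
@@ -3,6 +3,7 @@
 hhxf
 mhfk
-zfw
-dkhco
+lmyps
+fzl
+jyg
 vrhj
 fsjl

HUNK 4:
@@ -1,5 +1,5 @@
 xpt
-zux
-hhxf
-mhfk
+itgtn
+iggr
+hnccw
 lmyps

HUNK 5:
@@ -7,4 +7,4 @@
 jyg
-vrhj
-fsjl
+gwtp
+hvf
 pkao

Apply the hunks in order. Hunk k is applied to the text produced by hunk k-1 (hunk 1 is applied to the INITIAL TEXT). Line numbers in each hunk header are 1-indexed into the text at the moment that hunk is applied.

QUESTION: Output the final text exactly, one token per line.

Hunk 1: at line 6 remove [jcl,wlhre] add [ozju,ytc] -> 10 lines: xpt zux hhxf mhfk zfw dkhco ozju ytc fsjl pkao
Hunk 2: at line 5 remove [ozju,ytc] add [vrhj] -> 9 lines: xpt zux hhxf mhfk zfw dkhco vrhj fsjl pkao
Hunk 3: at line 3 remove [zfw,dkhco] add [lmyps,fzl,jyg] -> 10 lines: xpt zux hhxf mhfk lmyps fzl jyg vrhj fsjl pkao
Hunk 4: at line 1 remove [zux,hhxf,mhfk] add [itgtn,iggr,hnccw] -> 10 lines: xpt itgtn iggr hnccw lmyps fzl jyg vrhj fsjl pkao
Hunk 5: at line 7 remove [vrhj,fsjl] add [gwtp,hvf] -> 10 lines: xpt itgtn iggr hnccw lmyps fzl jyg gwtp hvf pkao

Answer: xpt
itgtn
iggr
hnccw
lmyps
fzl
jyg
gwtp
hvf
pkao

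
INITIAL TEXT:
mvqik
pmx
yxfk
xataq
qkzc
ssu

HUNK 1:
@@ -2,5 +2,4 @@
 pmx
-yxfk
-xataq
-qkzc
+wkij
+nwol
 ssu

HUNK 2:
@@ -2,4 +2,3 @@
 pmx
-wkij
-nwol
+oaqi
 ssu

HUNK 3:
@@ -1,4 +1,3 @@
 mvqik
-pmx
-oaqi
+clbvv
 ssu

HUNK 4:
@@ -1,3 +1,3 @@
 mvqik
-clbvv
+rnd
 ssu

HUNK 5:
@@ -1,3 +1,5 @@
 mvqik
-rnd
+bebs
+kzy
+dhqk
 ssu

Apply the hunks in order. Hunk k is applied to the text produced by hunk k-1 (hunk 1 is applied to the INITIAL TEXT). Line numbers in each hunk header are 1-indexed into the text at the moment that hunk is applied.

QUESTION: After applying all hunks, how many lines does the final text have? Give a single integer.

Hunk 1: at line 2 remove [yxfk,xataq,qkzc] add [wkij,nwol] -> 5 lines: mvqik pmx wkij nwol ssu
Hunk 2: at line 2 remove [wkij,nwol] add [oaqi] -> 4 lines: mvqik pmx oaqi ssu
Hunk 3: at line 1 remove [pmx,oaqi] add [clbvv] -> 3 lines: mvqik clbvv ssu
Hunk 4: at line 1 remove [clbvv] add [rnd] -> 3 lines: mvqik rnd ssu
Hunk 5: at line 1 remove [rnd] add [bebs,kzy,dhqk] -> 5 lines: mvqik bebs kzy dhqk ssu
Final line count: 5

Answer: 5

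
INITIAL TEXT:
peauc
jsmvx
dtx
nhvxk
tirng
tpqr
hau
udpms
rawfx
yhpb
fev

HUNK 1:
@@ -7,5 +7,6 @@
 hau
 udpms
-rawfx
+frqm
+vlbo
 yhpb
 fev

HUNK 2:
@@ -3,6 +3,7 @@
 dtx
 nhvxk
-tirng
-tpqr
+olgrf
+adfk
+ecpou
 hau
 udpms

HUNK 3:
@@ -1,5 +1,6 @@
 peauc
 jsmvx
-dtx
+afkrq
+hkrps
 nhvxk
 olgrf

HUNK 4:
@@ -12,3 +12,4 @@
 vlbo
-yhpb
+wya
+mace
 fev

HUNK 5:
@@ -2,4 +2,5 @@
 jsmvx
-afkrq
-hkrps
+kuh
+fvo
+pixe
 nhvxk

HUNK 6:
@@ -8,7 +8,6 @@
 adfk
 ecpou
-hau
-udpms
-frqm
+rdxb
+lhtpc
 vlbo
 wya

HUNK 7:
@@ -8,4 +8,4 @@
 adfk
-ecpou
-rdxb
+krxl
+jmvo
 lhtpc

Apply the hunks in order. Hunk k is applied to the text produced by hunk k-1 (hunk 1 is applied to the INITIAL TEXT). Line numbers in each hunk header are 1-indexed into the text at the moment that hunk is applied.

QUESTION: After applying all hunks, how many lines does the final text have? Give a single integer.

Answer: 15

Derivation:
Hunk 1: at line 7 remove [rawfx] add [frqm,vlbo] -> 12 lines: peauc jsmvx dtx nhvxk tirng tpqr hau udpms frqm vlbo yhpb fev
Hunk 2: at line 3 remove [tirng,tpqr] add [olgrf,adfk,ecpou] -> 13 lines: peauc jsmvx dtx nhvxk olgrf adfk ecpou hau udpms frqm vlbo yhpb fev
Hunk 3: at line 1 remove [dtx] add [afkrq,hkrps] -> 14 lines: peauc jsmvx afkrq hkrps nhvxk olgrf adfk ecpou hau udpms frqm vlbo yhpb fev
Hunk 4: at line 12 remove [yhpb] add [wya,mace] -> 15 lines: peauc jsmvx afkrq hkrps nhvxk olgrf adfk ecpou hau udpms frqm vlbo wya mace fev
Hunk 5: at line 2 remove [afkrq,hkrps] add [kuh,fvo,pixe] -> 16 lines: peauc jsmvx kuh fvo pixe nhvxk olgrf adfk ecpou hau udpms frqm vlbo wya mace fev
Hunk 6: at line 8 remove [hau,udpms,frqm] add [rdxb,lhtpc] -> 15 lines: peauc jsmvx kuh fvo pixe nhvxk olgrf adfk ecpou rdxb lhtpc vlbo wya mace fev
Hunk 7: at line 8 remove [ecpou,rdxb] add [krxl,jmvo] -> 15 lines: peauc jsmvx kuh fvo pixe nhvxk olgrf adfk krxl jmvo lhtpc vlbo wya mace fev
Final line count: 15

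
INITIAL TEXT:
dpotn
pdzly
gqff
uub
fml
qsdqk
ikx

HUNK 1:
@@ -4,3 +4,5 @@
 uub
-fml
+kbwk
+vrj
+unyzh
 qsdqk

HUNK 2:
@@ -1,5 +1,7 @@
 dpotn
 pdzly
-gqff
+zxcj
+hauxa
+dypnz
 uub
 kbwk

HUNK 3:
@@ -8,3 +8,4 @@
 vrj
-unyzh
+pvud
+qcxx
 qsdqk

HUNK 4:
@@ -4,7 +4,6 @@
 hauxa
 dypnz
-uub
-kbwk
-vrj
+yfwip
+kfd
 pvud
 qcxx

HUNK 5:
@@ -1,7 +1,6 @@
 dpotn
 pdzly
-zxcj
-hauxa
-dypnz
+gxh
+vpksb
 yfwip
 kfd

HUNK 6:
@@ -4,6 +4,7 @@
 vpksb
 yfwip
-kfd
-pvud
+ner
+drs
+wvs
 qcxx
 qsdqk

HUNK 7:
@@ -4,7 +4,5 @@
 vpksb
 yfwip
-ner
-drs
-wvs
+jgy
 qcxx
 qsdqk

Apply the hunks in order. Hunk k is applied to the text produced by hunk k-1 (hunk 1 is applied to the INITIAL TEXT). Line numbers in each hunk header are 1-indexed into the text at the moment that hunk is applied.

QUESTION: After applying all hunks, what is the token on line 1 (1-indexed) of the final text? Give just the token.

Answer: dpotn

Derivation:
Hunk 1: at line 4 remove [fml] add [kbwk,vrj,unyzh] -> 9 lines: dpotn pdzly gqff uub kbwk vrj unyzh qsdqk ikx
Hunk 2: at line 1 remove [gqff] add [zxcj,hauxa,dypnz] -> 11 lines: dpotn pdzly zxcj hauxa dypnz uub kbwk vrj unyzh qsdqk ikx
Hunk 3: at line 8 remove [unyzh] add [pvud,qcxx] -> 12 lines: dpotn pdzly zxcj hauxa dypnz uub kbwk vrj pvud qcxx qsdqk ikx
Hunk 4: at line 4 remove [uub,kbwk,vrj] add [yfwip,kfd] -> 11 lines: dpotn pdzly zxcj hauxa dypnz yfwip kfd pvud qcxx qsdqk ikx
Hunk 5: at line 1 remove [zxcj,hauxa,dypnz] add [gxh,vpksb] -> 10 lines: dpotn pdzly gxh vpksb yfwip kfd pvud qcxx qsdqk ikx
Hunk 6: at line 4 remove [kfd,pvud] add [ner,drs,wvs] -> 11 lines: dpotn pdzly gxh vpksb yfwip ner drs wvs qcxx qsdqk ikx
Hunk 7: at line 4 remove [ner,drs,wvs] add [jgy] -> 9 lines: dpotn pdzly gxh vpksb yfwip jgy qcxx qsdqk ikx
Final line 1: dpotn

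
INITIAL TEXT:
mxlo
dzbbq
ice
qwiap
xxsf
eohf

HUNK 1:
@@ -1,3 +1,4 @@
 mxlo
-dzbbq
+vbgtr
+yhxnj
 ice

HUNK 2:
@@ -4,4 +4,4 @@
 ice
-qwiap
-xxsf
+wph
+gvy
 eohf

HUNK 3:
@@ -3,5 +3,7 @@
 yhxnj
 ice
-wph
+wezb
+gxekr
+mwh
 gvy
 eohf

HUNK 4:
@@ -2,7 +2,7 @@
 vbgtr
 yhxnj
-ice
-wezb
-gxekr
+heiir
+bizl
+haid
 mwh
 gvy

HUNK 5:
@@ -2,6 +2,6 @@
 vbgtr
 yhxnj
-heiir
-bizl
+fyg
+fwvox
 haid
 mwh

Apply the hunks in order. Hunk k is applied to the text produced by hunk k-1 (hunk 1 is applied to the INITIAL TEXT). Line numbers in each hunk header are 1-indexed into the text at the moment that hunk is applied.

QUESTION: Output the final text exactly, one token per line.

Hunk 1: at line 1 remove [dzbbq] add [vbgtr,yhxnj] -> 7 lines: mxlo vbgtr yhxnj ice qwiap xxsf eohf
Hunk 2: at line 4 remove [qwiap,xxsf] add [wph,gvy] -> 7 lines: mxlo vbgtr yhxnj ice wph gvy eohf
Hunk 3: at line 3 remove [wph] add [wezb,gxekr,mwh] -> 9 lines: mxlo vbgtr yhxnj ice wezb gxekr mwh gvy eohf
Hunk 4: at line 2 remove [ice,wezb,gxekr] add [heiir,bizl,haid] -> 9 lines: mxlo vbgtr yhxnj heiir bizl haid mwh gvy eohf
Hunk 5: at line 2 remove [heiir,bizl] add [fyg,fwvox] -> 9 lines: mxlo vbgtr yhxnj fyg fwvox haid mwh gvy eohf

Answer: mxlo
vbgtr
yhxnj
fyg
fwvox
haid
mwh
gvy
eohf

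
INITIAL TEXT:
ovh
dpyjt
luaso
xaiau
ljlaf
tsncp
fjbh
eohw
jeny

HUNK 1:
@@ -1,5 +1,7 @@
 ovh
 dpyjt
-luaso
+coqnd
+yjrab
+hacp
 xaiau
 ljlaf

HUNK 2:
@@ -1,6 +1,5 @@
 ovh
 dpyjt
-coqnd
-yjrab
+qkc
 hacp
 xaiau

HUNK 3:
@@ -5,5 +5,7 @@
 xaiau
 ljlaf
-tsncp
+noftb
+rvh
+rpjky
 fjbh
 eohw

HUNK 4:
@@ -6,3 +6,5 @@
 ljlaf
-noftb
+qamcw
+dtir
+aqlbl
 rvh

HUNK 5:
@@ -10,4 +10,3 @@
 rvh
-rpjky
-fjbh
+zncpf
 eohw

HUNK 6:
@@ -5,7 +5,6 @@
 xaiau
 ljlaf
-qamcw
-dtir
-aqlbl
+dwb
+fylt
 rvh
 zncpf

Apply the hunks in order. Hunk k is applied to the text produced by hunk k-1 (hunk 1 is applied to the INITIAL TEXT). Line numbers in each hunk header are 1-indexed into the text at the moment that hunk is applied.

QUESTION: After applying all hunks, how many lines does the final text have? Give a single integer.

Answer: 12

Derivation:
Hunk 1: at line 1 remove [luaso] add [coqnd,yjrab,hacp] -> 11 lines: ovh dpyjt coqnd yjrab hacp xaiau ljlaf tsncp fjbh eohw jeny
Hunk 2: at line 1 remove [coqnd,yjrab] add [qkc] -> 10 lines: ovh dpyjt qkc hacp xaiau ljlaf tsncp fjbh eohw jeny
Hunk 3: at line 5 remove [tsncp] add [noftb,rvh,rpjky] -> 12 lines: ovh dpyjt qkc hacp xaiau ljlaf noftb rvh rpjky fjbh eohw jeny
Hunk 4: at line 6 remove [noftb] add [qamcw,dtir,aqlbl] -> 14 lines: ovh dpyjt qkc hacp xaiau ljlaf qamcw dtir aqlbl rvh rpjky fjbh eohw jeny
Hunk 5: at line 10 remove [rpjky,fjbh] add [zncpf] -> 13 lines: ovh dpyjt qkc hacp xaiau ljlaf qamcw dtir aqlbl rvh zncpf eohw jeny
Hunk 6: at line 5 remove [qamcw,dtir,aqlbl] add [dwb,fylt] -> 12 lines: ovh dpyjt qkc hacp xaiau ljlaf dwb fylt rvh zncpf eohw jeny
Final line count: 12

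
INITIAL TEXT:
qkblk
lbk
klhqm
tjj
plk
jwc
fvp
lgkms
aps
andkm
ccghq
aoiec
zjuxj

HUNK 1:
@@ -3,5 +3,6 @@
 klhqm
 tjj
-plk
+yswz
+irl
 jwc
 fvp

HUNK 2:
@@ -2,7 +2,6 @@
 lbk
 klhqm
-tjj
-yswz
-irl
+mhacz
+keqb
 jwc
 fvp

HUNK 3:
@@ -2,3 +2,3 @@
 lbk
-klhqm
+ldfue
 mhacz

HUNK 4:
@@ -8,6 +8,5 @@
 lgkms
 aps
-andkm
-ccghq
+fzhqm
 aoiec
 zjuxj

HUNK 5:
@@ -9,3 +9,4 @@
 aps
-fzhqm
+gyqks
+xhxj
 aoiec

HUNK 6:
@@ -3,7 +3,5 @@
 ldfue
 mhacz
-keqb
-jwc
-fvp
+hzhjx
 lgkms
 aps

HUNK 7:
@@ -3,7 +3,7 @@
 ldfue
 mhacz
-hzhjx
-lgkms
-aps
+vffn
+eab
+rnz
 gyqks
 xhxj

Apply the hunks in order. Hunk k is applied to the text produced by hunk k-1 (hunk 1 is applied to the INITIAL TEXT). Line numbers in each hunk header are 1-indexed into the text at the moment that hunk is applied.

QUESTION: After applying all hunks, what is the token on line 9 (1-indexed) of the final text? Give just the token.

Answer: xhxj

Derivation:
Hunk 1: at line 3 remove [plk] add [yswz,irl] -> 14 lines: qkblk lbk klhqm tjj yswz irl jwc fvp lgkms aps andkm ccghq aoiec zjuxj
Hunk 2: at line 2 remove [tjj,yswz,irl] add [mhacz,keqb] -> 13 lines: qkblk lbk klhqm mhacz keqb jwc fvp lgkms aps andkm ccghq aoiec zjuxj
Hunk 3: at line 2 remove [klhqm] add [ldfue] -> 13 lines: qkblk lbk ldfue mhacz keqb jwc fvp lgkms aps andkm ccghq aoiec zjuxj
Hunk 4: at line 8 remove [andkm,ccghq] add [fzhqm] -> 12 lines: qkblk lbk ldfue mhacz keqb jwc fvp lgkms aps fzhqm aoiec zjuxj
Hunk 5: at line 9 remove [fzhqm] add [gyqks,xhxj] -> 13 lines: qkblk lbk ldfue mhacz keqb jwc fvp lgkms aps gyqks xhxj aoiec zjuxj
Hunk 6: at line 3 remove [keqb,jwc,fvp] add [hzhjx] -> 11 lines: qkblk lbk ldfue mhacz hzhjx lgkms aps gyqks xhxj aoiec zjuxj
Hunk 7: at line 3 remove [hzhjx,lgkms,aps] add [vffn,eab,rnz] -> 11 lines: qkblk lbk ldfue mhacz vffn eab rnz gyqks xhxj aoiec zjuxj
Final line 9: xhxj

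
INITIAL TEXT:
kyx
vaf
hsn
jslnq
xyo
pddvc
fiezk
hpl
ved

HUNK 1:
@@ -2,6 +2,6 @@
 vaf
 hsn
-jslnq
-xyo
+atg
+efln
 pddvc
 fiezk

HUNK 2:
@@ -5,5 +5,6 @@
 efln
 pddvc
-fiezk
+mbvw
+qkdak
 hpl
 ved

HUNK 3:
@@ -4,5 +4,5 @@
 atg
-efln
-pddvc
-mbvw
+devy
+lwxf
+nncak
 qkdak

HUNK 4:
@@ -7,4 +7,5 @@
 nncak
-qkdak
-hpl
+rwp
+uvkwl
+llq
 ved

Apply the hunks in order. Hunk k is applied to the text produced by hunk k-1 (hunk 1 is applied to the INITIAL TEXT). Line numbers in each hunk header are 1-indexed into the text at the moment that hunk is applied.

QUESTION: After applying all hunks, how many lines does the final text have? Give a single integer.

Hunk 1: at line 2 remove [jslnq,xyo] add [atg,efln] -> 9 lines: kyx vaf hsn atg efln pddvc fiezk hpl ved
Hunk 2: at line 5 remove [fiezk] add [mbvw,qkdak] -> 10 lines: kyx vaf hsn atg efln pddvc mbvw qkdak hpl ved
Hunk 3: at line 4 remove [efln,pddvc,mbvw] add [devy,lwxf,nncak] -> 10 lines: kyx vaf hsn atg devy lwxf nncak qkdak hpl ved
Hunk 4: at line 7 remove [qkdak,hpl] add [rwp,uvkwl,llq] -> 11 lines: kyx vaf hsn atg devy lwxf nncak rwp uvkwl llq ved
Final line count: 11

Answer: 11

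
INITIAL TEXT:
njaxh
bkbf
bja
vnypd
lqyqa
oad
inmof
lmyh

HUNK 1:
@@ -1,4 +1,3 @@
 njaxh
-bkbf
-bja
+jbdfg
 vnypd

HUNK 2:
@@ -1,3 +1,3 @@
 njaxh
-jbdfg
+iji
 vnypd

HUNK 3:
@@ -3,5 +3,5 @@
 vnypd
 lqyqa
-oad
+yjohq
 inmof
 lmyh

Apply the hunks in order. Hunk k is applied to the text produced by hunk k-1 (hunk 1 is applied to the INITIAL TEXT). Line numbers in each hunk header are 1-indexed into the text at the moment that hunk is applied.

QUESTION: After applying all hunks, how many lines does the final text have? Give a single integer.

Hunk 1: at line 1 remove [bkbf,bja] add [jbdfg] -> 7 lines: njaxh jbdfg vnypd lqyqa oad inmof lmyh
Hunk 2: at line 1 remove [jbdfg] add [iji] -> 7 lines: njaxh iji vnypd lqyqa oad inmof lmyh
Hunk 3: at line 3 remove [oad] add [yjohq] -> 7 lines: njaxh iji vnypd lqyqa yjohq inmof lmyh
Final line count: 7

Answer: 7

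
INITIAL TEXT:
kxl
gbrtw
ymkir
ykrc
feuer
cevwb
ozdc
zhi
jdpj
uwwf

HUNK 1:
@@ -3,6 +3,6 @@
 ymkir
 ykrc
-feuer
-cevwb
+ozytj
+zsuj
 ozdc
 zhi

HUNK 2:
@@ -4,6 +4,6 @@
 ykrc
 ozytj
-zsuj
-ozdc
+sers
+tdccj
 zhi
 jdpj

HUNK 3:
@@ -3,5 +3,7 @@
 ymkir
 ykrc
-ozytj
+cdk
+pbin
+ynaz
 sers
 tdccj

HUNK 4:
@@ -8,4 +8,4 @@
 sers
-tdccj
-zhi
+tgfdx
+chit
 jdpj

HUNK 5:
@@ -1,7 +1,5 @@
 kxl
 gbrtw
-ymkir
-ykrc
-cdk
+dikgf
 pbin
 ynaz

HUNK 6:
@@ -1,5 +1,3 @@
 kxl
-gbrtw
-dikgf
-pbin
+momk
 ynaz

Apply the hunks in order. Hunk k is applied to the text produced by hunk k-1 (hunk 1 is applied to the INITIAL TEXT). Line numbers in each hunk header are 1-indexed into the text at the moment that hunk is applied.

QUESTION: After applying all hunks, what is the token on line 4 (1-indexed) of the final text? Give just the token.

Hunk 1: at line 3 remove [feuer,cevwb] add [ozytj,zsuj] -> 10 lines: kxl gbrtw ymkir ykrc ozytj zsuj ozdc zhi jdpj uwwf
Hunk 2: at line 4 remove [zsuj,ozdc] add [sers,tdccj] -> 10 lines: kxl gbrtw ymkir ykrc ozytj sers tdccj zhi jdpj uwwf
Hunk 3: at line 3 remove [ozytj] add [cdk,pbin,ynaz] -> 12 lines: kxl gbrtw ymkir ykrc cdk pbin ynaz sers tdccj zhi jdpj uwwf
Hunk 4: at line 8 remove [tdccj,zhi] add [tgfdx,chit] -> 12 lines: kxl gbrtw ymkir ykrc cdk pbin ynaz sers tgfdx chit jdpj uwwf
Hunk 5: at line 1 remove [ymkir,ykrc,cdk] add [dikgf] -> 10 lines: kxl gbrtw dikgf pbin ynaz sers tgfdx chit jdpj uwwf
Hunk 6: at line 1 remove [gbrtw,dikgf,pbin] add [momk] -> 8 lines: kxl momk ynaz sers tgfdx chit jdpj uwwf
Final line 4: sers

Answer: sers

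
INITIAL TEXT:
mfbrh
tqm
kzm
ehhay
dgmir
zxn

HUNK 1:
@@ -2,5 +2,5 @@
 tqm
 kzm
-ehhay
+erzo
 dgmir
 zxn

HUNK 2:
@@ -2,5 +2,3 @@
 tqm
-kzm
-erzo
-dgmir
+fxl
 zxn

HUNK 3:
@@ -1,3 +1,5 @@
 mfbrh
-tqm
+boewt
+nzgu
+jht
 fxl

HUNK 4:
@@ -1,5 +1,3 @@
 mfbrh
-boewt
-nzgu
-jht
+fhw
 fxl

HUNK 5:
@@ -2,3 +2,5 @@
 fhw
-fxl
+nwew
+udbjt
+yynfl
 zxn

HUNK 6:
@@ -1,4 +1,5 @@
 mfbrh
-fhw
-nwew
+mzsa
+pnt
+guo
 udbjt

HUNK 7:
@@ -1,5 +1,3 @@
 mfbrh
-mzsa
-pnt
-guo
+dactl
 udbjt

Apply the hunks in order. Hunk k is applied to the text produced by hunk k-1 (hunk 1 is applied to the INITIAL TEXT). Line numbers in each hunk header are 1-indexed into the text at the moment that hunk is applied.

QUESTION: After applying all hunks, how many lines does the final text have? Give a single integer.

Answer: 5

Derivation:
Hunk 1: at line 2 remove [ehhay] add [erzo] -> 6 lines: mfbrh tqm kzm erzo dgmir zxn
Hunk 2: at line 2 remove [kzm,erzo,dgmir] add [fxl] -> 4 lines: mfbrh tqm fxl zxn
Hunk 3: at line 1 remove [tqm] add [boewt,nzgu,jht] -> 6 lines: mfbrh boewt nzgu jht fxl zxn
Hunk 4: at line 1 remove [boewt,nzgu,jht] add [fhw] -> 4 lines: mfbrh fhw fxl zxn
Hunk 5: at line 2 remove [fxl] add [nwew,udbjt,yynfl] -> 6 lines: mfbrh fhw nwew udbjt yynfl zxn
Hunk 6: at line 1 remove [fhw,nwew] add [mzsa,pnt,guo] -> 7 lines: mfbrh mzsa pnt guo udbjt yynfl zxn
Hunk 7: at line 1 remove [mzsa,pnt,guo] add [dactl] -> 5 lines: mfbrh dactl udbjt yynfl zxn
Final line count: 5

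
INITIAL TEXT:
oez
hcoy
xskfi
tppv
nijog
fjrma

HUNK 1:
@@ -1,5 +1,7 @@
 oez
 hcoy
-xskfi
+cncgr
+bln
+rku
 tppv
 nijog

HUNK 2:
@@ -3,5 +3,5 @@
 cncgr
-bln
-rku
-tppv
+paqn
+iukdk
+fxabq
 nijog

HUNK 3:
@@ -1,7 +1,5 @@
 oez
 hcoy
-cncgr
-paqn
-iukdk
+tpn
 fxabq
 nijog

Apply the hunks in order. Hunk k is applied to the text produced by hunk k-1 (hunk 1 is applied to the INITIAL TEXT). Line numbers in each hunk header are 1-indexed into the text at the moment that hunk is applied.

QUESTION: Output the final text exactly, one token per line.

Hunk 1: at line 1 remove [xskfi] add [cncgr,bln,rku] -> 8 lines: oez hcoy cncgr bln rku tppv nijog fjrma
Hunk 2: at line 3 remove [bln,rku,tppv] add [paqn,iukdk,fxabq] -> 8 lines: oez hcoy cncgr paqn iukdk fxabq nijog fjrma
Hunk 3: at line 1 remove [cncgr,paqn,iukdk] add [tpn] -> 6 lines: oez hcoy tpn fxabq nijog fjrma

Answer: oez
hcoy
tpn
fxabq
nijog
fjrma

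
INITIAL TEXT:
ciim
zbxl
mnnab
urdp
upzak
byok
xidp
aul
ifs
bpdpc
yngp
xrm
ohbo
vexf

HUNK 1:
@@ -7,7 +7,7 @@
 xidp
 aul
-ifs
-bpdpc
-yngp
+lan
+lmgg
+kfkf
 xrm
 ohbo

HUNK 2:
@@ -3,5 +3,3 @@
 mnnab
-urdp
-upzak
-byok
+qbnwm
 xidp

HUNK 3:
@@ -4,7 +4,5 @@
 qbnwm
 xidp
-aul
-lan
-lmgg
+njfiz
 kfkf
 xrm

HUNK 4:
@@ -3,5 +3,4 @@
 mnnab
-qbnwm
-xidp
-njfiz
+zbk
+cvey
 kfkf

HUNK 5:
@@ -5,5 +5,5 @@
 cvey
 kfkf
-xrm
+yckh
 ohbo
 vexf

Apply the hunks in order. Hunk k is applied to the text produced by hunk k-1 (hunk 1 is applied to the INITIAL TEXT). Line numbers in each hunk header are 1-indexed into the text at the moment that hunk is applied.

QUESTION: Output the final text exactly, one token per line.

Answer: ciim
zbxl
mnnab
zbk
cvey
kfkf
yckh
ohbo
vexf

Derivation:
Hunk 1: at line 7 remove [ifs,bpdpc,yngp] add [lan,lmgg,kfkf] -> 14 lines: ciim zbxl mnnab urdp upzak byok xidp aul lan lmgg kfkf xrm ohbo vexf
Hunk 2: at line 3 remove [urdp,upzak,byok] add [qbnwm] -> 12 lines: ciim zbxl mnnab qbnwm xidp aul lan lmgg kfkf xrm ohbo vexf
Hunk 3: at line 4 remove [aul,lan,lmgg] add [njfiz] -> 10 lines: ciim zbxl mnnab qbnwm xidp njfiz kfkf xrm ohbo vexf
Hunk 4: at line 3 remove [qbnwm,xidp,njfiz] add [zbk,cvey] -> 9 lines: ciim zbxl mnnab zbk cvey kfkf xrm ohbo vexf
Hunk 5: at line 5 remove [xrm] add [yckh] -> 9 lines: ciim zbxl mnnab zbk cvey kfkf yckh ohbo vexf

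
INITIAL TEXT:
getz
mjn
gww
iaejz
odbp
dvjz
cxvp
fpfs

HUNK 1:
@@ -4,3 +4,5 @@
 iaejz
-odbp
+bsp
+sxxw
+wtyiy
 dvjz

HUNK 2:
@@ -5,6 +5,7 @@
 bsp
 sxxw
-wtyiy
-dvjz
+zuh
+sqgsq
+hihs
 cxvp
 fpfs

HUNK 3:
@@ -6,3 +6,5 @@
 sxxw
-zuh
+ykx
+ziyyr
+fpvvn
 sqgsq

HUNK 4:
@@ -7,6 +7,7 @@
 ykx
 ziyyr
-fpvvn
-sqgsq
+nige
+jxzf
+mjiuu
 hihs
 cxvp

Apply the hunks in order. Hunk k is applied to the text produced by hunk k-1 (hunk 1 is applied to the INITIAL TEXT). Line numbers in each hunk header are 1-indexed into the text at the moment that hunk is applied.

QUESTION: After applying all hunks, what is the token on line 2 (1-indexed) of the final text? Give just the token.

Hunk 1: at line 4 remove [odbp] add [bsp,sxxw,wtyiy] -> 10 lines: getz mjn gww iaejz bsp sxxw wtyiy dvjz cxvp fpfs
Hunk 2: at line 5 remove [wtyiy,dvjz] add [zuh,sqgsq,hihs] -> 11 lines: getz mjn gww iaejz bsp sxxw zuh sqgsq hihs cxvp fpfs
Hunk 3: at line 6 remove [zuh] add [ykx,ziyyr,fpvvn] -> 13 lines: getz mjn gww iaejz bsp sxxw ykx ziyyr fpvvn sqgsq hihs cxvp fpfs
Hunk 4: at line 7 remove [fpvvn,sqgsq] add [nige,jxzf,mjiuu] -> 14 lines: getz mjn gww iaejz bsp sxxw ykx ziyyr nige jxzf mjiuu hihs cxvp fpfs
Final line 2: mjn

Answer: mjn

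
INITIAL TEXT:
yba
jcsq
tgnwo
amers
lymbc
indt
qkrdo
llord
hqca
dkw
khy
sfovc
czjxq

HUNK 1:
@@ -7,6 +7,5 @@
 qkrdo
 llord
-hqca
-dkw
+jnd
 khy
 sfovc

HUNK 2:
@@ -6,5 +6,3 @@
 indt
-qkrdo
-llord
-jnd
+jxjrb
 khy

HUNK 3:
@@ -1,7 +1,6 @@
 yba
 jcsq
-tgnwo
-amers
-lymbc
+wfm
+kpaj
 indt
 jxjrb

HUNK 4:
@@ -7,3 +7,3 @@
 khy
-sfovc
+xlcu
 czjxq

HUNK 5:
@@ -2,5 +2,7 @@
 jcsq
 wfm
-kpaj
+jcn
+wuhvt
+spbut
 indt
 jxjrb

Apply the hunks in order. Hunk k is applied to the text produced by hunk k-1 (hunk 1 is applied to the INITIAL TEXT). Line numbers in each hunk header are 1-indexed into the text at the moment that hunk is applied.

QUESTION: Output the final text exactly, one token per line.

Answer: yba
jcsq
wfm
jcn
wuhvt
spbut
indt
jxjrb
khy
xlcu
czjxq

Derivation:
Hunk 1: at line 7 remove [hqca,dkw] add [jnd] -> 12 lines: yba jcsq tgnwo amers lymbc indt qkrdo llord jnd khy sfovc czjxq
Hunk 2: at line 6 remove [qkrdo,llord,jnd] add [jxjrb] -> 10 lines: yba jcsq tgnwo amers lymbc indt jxjrb khy sfovc czjxq
Hunk 3: at line 1 remove [tgnwo,amers,lymbc] add [wfm,kpaj] -> 9 lines: yba jcsq wfm kpaj indt jxjrb khy sfovc czjxq
Hunk 4: at line 7 remove [sfovc] add [xlcu] -> 9 lines: yba jcsq wfm kpaj indt jxjrb khy xlcu czjxq
Hunk 5: at line 2 remove [kpaj] add [jcn,wuhvt,spbut] -> 11 lines: yba jcsq wfm jcn wuhvt spbut indt jxjrb khy xlcu czjxq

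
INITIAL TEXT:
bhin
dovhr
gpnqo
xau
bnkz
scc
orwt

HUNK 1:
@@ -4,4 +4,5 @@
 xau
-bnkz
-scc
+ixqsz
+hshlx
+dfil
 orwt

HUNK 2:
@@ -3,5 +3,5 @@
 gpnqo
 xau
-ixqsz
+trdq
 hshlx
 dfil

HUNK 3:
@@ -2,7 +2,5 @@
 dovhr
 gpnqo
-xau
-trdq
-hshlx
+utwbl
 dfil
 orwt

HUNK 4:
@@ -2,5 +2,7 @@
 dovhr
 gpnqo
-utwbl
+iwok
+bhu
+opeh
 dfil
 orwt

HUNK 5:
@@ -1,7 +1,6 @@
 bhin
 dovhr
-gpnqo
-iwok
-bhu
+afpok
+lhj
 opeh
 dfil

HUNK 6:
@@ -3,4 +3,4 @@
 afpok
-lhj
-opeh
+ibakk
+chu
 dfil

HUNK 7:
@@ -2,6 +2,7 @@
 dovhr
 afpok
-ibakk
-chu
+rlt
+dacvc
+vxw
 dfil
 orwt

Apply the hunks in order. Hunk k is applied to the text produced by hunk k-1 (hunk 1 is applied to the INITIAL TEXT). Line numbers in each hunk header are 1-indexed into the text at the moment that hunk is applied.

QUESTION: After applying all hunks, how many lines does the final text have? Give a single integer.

Hunk 1: at line 4 remove [bnkz,scc] add [ixqsz,hshlx,dfil] -> 8 lines: bhin dovhr gpnqo xau ixqsz hshlx dfil orwt
Hunk 2: at line 3 remove [ixqsz] add [trdq] -> 8 lines: bhin dovhr gpnqo xau trdq hshlx dfil orwt
Hunk 3: at line 2 remove [xau,trdq,hshlx] add [utwbl] -> 6 lines: bhin dovhr gpnqo utwbl dfil orwt
Hunk 4: at line 2 remove [utwbl] add [iwok,bhu,opeh] -> 8 lines: bhin dovhr gpnqo iwok bhu opeh dfil orwt
Hunk 5: at line 1 remove [gpnqo,iwok,bhu] add [afpok,lhj] -> 7 lines: bhin dovhr afpok lhj opeh dfil orwt
Hunk 6: at line 3 remove [lhj,opeh] add [ibakk,chu] -> 7 lines: bhin dovhr afpok ibakk chu dfil orwt
Hunk 7: at line 2 remove [ibakk,chu] add [rlt,dacvc,vxw] -> 8 lines: bhin dovhr afpok rlt dacvc vxw dfil orwt
Final line count: 8

Answer: 8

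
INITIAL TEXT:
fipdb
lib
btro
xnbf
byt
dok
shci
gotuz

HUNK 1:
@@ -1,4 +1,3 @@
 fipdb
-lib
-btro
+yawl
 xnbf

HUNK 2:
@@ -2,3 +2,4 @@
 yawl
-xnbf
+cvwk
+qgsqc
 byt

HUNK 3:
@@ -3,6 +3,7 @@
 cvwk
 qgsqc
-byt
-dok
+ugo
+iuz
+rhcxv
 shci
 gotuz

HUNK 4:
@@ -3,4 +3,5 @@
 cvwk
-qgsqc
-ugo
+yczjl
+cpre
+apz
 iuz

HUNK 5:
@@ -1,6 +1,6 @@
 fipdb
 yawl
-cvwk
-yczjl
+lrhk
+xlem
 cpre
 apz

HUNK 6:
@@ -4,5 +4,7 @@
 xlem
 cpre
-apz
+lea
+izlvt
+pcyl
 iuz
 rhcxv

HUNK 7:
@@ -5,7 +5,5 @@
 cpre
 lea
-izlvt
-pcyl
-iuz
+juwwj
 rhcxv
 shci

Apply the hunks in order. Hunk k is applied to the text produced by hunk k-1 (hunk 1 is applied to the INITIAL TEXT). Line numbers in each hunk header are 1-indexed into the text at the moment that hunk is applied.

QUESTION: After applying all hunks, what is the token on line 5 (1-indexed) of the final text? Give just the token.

Answer: cpre

Derivation:
Hunk 1: at line 1 remove [lib,btro] add [yawl] -> 7 lines: fipdb yawl xnbf byt dok shci gotuz
Hunk 2: at line 2 remove [xnbf] add [cvwk,qgsqc] -> 8 lines: fipdb yawl cvwk qgsqc byt dok shci gotuz
Hunk 3: at line 3 remove [byt,dok] add [ugo,iuz,rhcxv] -> 9 lines: fipdb yawl cvwk qgsqc ugo iuz rhcxv shci gotuz
Hunk 4: at line 3 remove [qgsqc,ugo] add [yczjl,cpre,apz] -> 10 lines: fipdb yawl cvwk yczjl cpre apz iuz rhcxv shci gotuz
Hunk 5: at line 1 remove [cvwk,yczjl] add [lrhk,xlem] -> 10 lines: fipdb yawl lrhk xlem cpre apz iuz rhcxv shci gotuz
Hunk 6: at line 4 remove [apz] add [lea,izlvt,pcyl] -> 12 lines: fipdb yawl lrhk xlem cpre lea izlvt pcyl iuz rhcxv shci gotuz
Hunk 7: at line 5 remove [izlvt,pcyl,iuz] add [juwwj] -> 10 lines: fipdb yawl lrhk xlem cpre lea juwwj rhcxv shci gotuz
Final line 5: cpre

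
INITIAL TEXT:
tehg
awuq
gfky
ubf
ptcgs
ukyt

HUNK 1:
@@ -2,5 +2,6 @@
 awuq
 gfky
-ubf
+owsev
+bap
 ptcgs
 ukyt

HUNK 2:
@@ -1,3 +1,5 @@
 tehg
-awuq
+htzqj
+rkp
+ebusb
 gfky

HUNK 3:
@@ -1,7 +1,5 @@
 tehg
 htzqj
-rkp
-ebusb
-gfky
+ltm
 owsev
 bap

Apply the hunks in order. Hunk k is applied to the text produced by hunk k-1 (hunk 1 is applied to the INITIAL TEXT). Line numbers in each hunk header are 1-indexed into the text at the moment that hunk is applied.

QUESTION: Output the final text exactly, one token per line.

Answer: tehg
htzqj
ltm
owsev
bap
ptcgs
ukyt

Derivation:
Hunk 1: at line 2 remove [ubf] add [owsev,bap] -> 7 lines: tehg awuq gfky owsev bap ptcgs ukyt
Hunk 2: at line 1 remove [awuq] add [htzqj,rkp,ebusb] -> 9 lines: tehg htzqj rkp ebusb gfky owsev bap ptcgs ukyt
Hunk 3: at line 1 remove [rkp,ebusb,gfky] add [ltm] -> 7 lines: tehg htzqj ltm owsev bap ptcgs ukyt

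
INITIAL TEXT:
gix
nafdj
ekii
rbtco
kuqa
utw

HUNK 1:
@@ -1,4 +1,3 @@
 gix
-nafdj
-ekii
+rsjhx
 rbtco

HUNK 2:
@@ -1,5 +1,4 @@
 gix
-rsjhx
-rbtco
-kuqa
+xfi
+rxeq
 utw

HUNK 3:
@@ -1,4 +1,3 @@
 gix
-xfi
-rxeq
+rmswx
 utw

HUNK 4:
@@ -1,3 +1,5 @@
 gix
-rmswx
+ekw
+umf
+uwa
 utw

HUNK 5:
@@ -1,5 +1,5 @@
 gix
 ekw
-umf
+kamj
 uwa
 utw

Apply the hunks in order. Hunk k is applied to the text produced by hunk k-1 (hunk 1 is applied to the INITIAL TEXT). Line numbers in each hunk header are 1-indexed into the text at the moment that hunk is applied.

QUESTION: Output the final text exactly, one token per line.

Answer: gix
ekw
kamj
uwa
utw

Derivation:
Hunk 1: at line 1 remove [nafdj,ekii] add [rsjhx] -> 5 lines: gix rsjhx rbtco kuqa utw
Hunk 2: at line 1 remove [rsjhx,rbtco,kuqa] add [xfi,rxeq] -> 4 lines: gix xfi rxeq utw
Hunk 3: at line 1 remove [xfi,rxeq] add [rmswx] -> 3 lines: gix rmswx utw
Hunk 4: at line 1 remove [rmswx] add [ekw,umf,uwa] -> 5 lines: gix ekw umf uwa utw
Hunk 5: at line 1 remove [umf] add [kamj] -> 5 lines: gix ekw kamj uwa utw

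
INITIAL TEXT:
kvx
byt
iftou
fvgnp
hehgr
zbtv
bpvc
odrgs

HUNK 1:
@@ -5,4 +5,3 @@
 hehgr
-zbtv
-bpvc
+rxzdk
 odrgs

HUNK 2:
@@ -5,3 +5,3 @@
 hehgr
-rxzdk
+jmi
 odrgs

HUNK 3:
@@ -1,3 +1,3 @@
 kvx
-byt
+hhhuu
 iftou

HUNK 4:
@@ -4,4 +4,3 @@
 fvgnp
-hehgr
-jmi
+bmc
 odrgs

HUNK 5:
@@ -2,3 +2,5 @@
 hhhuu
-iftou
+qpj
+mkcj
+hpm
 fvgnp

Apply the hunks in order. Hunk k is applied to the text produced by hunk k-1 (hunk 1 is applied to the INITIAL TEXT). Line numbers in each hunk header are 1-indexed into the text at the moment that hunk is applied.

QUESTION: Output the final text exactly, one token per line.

Hunk 1: at line 5 remove [zbtv,bpvc] add [rxzdk] -> 7 lines: kvx byt iftou fvgnp hehgr rxzdk odrgs
Hunk 2: at line 5 remove [rxzdk] add [jmi] -> 7 lines: kvx byt iftou fvgnp hehgr jmi odrgs
Hunk 3: at line 1 remove [byt] add [hhhuu] -> 7 lines: kvx hhhuu iftou fvgnp hehgr jmi odrgs
Hunk 4: at line 4 remove [hehgr,jmi] add [bmc] -> 6 lines: kvx hhhuu iftou fvgnp bmc odrgs
Hunk 5: at line 2 remove [iftou] add [qpj,mkcj,hpm] -> 8 lines: kvx hhhuu qpj mkcj hpm fvgnp bmc odrgs

Answer: kvx
hhhuu
qpj
mkcj
hpm
fvgnp
bmc
odrgs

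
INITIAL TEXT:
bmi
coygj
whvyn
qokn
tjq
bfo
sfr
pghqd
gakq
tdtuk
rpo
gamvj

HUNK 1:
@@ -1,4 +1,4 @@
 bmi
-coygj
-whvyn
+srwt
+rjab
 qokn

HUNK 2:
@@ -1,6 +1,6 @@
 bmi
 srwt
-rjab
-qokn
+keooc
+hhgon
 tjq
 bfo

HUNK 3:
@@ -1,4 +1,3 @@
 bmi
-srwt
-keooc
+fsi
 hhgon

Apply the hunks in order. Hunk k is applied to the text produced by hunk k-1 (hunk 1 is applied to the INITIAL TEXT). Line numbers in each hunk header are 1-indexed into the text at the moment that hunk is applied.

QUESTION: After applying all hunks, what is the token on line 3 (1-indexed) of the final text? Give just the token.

Hunk 1: at line 1 remove [coygj,whvyn] add [srwt,rjab] -> 12 lines: bmi srwt rjab qokn tjq bfo sfr pghqd gakq tdtuk rpo gamvj
Hunk 2: at line 1 remove [rjab,qokn] add [keooc,hhgon] -> 12 lines: bmi srwt keooc hhgon tjq bfo sfr pghqd gakq tdtuk rpo gamvj
Hunk 3: at line 1 remove [srwt,keooc] add [fsi] -> 11 lines: bmi fsi hhgon tjq bfo sfr pghqd gakq tdtuk rpo gamvj
Final line 3: hhgon

Answer: hhgon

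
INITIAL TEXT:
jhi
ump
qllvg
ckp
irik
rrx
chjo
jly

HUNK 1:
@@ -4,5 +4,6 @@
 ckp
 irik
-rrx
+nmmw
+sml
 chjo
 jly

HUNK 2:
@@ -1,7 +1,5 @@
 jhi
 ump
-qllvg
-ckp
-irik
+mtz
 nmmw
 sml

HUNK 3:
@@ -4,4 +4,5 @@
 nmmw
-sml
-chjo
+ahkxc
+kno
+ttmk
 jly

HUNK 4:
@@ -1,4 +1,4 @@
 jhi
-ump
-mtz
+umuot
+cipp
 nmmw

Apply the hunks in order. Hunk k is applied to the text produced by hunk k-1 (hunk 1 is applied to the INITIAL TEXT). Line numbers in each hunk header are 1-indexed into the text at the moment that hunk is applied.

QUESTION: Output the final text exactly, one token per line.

Answer: jhi
umuot
cipp
nmmw
ahkxc
kno
ttmk
jly

Derivation:
Hunk 1: at line 4 remove [rrx] add [nmmw,sml] -> 9 lines: jhi ump qllvg ckp irik nmmw sml chjo jly
Hunk 2: at line 1 remove [qllvg,ckp,irik] add [mtz] -> 7 lines: jhi ump mtz nmmw sml chjo jly
Hunk 3: at line 4 remove [sml,chjo] add [ahkxc,kno,ttmk] -> 8 lines: jhi ump mtz nmmw ahkxc kno ttmk jly
Hunk 4: at line 1 remove [ump,mtz] add [umuot,cipp] -> 8 lines: jhi umuot cipp nmmw ahkxc kno ttmk jly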